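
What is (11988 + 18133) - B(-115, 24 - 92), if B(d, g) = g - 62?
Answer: 30251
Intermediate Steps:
B(d, g) = -62 + g
(11988 + 18133) - B(-115, 24 - 92) = (11988 + 18133) - (-62 + (24 - 92)) = 30121 - (-62 - 68) = 30121 - 1*(-130) = 30121 + 130 = 30251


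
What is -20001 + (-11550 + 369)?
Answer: -31182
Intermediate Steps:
-20001 + (-11550 + 369) = -20001 - 11181 = -31182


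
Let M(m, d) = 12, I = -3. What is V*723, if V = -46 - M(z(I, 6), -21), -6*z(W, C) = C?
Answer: -41934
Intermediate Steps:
z(W, C) = -C/6
V = -58 (V = -46 - 1*12 = -46 - 12 = -58)
V*723 = -58*723 = -41934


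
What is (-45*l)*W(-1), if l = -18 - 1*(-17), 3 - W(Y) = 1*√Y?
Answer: 135 - 45*I ≈ 135.0 - 45.0*I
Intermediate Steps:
W(Y) = 3 - √Y
l = -1 (l = -18 + 17 = -1)
(-45*l)*W(-1) = (-45*(-1))*(3 - √(-1)) = 45*(3 - I) = 135 - 45*I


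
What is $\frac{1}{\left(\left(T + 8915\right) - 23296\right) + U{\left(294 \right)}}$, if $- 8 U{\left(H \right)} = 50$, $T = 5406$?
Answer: $- \frac{4}{35925} \approx -0.00011134$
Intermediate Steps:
$U{\left(H \right)} = - \frac{25}{4}$ ($U{\left(H \right)} = \left(- \frac{1}{8}\right) 50 = - \frac{25}{4}$)
$\frac{1}{\left(\left(T + 8915\right) - 23296\right) + U{\left(294 \right)}} = \frac{1}{\left(\left(5406 + 8915\right) - 23296\right) - \frac{25}{4}} = \frac{1}{\left(14321 - 23296\right) - \frac{25}{4}} = \frac{1}{-8975 - \frac{25}{4}} = \frac{1}{- \frac{35925}{4}} = - \frac{4}{35925}$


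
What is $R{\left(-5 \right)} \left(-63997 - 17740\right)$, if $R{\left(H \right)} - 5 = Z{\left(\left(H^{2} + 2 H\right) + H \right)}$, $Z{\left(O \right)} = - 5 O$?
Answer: $3678165$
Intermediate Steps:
$R{\left(H \right)} = 5 - 15 H - 5 H^{2}$ ($R{\left(H \right)} = 5 - 5 \left(\left(H^{2} + 2 H\right) + H\right) = 5 - 5 \left(H^{2} + 3 H\right) = 5 - \left(5 H^{2} + 15 H\right) = 5 - 15 H - 5 H^{2}$)
$R{\left(-5 \right)} \left(-63997 - 17740\right) = \left(5 - - 25 \left(3 - 5\right)\right) \left(-63997 - 17740\right) = \left(5 - \left(-25\right) \left(-2\right)\right) \left(-63997 - 17740\right) = \left(5 - 50\right) \left(-81737\right) = \left(-45\right) \left(-81737\right) = 3678165$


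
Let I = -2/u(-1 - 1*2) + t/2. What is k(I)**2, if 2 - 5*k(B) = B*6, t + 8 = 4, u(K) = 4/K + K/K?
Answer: 484/25 ≈ 19.360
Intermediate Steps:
u(K) = 1 + 4/K (u(K) = 4/K + 1 = 1 + 4/K)
t = -4 (t = -8 + 4 = -4)
I = 4 (I = -2*(-1 - 1*2)/(4 + (-1 - 1*2)) - 4/2 = -2*(-1 - 2)/(4 + (-1 - 2)) - 4*1/2 = -2*(-3/(4 - 3)) - 2 = -2/((-1/3*1)) - 2 = -2/(-1/3) - 2 = -2*(-3) - 2 = 6 - 2 = 4)
k(B) = 2/5 - 6*B/5 (k(B) = 2/5 - B*6/5 = 2/5 - 6*B/5)
k(I)**2 = (2/5 - 6/5*4)**2 = (2/5 - 24/5)**2 = (-22/5)**2 = 484/25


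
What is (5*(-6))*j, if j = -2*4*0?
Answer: 0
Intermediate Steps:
j = 0 (j = -8*0 = 0)
(5*(-6))*j = (5*(-6))*0 = -30*0 = 0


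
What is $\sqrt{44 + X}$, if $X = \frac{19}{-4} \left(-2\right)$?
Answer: $\frac{\sqrt{214}}{2} \approx 7.3144$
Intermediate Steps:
$X = \frac{19}{2}$ ($X = 19 \left(- \frac{1}{4}\right) \left(-2\right) = \left(- \frac{19}{4}\right) \left(-2\right) = \frac{19}{2} \approx 9.5$)
$\sqrt{44 + X} = \sqrt{44 + \frac{19}{2}} = \sqrt{\frac{107}{2}} = \frac{\sqrt{214}}{2}$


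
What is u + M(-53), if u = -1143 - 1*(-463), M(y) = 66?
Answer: -614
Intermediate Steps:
u = -680 (u = -1143 + 463 = -680)
u + M(-53) = -680 + 66 = -614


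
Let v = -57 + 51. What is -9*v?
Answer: 54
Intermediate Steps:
v = -6
-9*v = -9*(-6) = 54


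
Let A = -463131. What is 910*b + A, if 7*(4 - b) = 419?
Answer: -513961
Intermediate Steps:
b = -391/7 (b = 4 - ⅐*419 = 4 - 419/7 = -391/7 ≈ -55.857)
910*b + A = 910*(-391/7) - 463131 = -50830 - 463131 = -513961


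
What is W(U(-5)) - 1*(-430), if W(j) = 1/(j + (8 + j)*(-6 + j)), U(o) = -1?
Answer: 21499/50 ≈ 429.98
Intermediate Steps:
W(j) = 1/(j + (-6 + j)*(8 + j))
W(U(-5)) - 1*(-430) = 1/(-48 + (-1)² + 3*(-1)) - 1*(-430) = 1/(-48 + 1 - 3) + 430 = 1/(-50) + 430 = -1/50 + 430 = 21499/50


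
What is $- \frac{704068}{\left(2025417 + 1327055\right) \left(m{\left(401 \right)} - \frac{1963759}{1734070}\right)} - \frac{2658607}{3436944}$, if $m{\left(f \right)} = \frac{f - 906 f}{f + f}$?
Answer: $- \frac{62562201487483526083}{80926421648462106576} \approx -0.77308$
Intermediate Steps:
$m{\left(f \right)} = - \frac{905}{2}$ ($m{\left(f \right)} = \frac{\left(-905\right) f}{2 f} = - 905 f \frac{1}{2 f} = - \frac{905}{2}$)
$- \frac{704068}{\left(2025417 + 1327055\right) \left(m{\left(401 \right)} - \frac{1963759}{1734070}\right)} - \frac{2658607}{3436944} = - \frac{704068}{\left(2025417 + 1327055\right) \left(- \frac{905}{2} - \frac{1963759}{1734070}\right)} - \frac{2658607}{3436944} = - \frac{704068}{3352472 \left(- \frac{905}{2} - \frac{1963759}{1734070}\right)} - \frac{379801}{490992} = - \frac{704068}{3352472 \left(- \frac{393315217}{867035}\right)} - \frac{379801}{490992} = - \frac{704068}{- \frac{1318578252166424}{867035}} - \frac{379801}{490992} = \left(-704068\right) \left(- \frac{867035}{1318578252166424}\right) - \frac{379801}{490992} = \frac{152612899595}{329644563041606} - \frac{379801}{490992} = - \frac{62562201487483526083}{80926421648462106576}$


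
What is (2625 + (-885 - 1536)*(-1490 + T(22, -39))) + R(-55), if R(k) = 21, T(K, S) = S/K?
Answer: 79513011/22 ≈ 3.6142e+6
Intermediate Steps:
(2625 + (-885 - 1536)*(-1490 + T(22, -39))) + R(-55) = (2625 + (-885 - 1536)*(-1490 - 39/22)) + 21 = (2625 - 2421*(-1490 - 39*1/22)) + 21 = (2625 - 2421*(-1490 - 39/22)) + 21 = (2625 - 2421*(-32819/22)) + 21 = (2625 + 79454799/22) + 21 = 79512549/22 + 21 = 79513011/22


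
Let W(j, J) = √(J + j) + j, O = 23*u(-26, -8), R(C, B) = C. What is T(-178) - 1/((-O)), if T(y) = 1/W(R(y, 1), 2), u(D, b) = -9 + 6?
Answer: -7357/366390 - I*√11/7965 ≈ -0.02008 - 0.0004164*I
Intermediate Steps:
u(D, b) = -3
O = -69 (O = 23*(-3) = -69)
W(j, J) = j + √(J + j)
T(y) = 1/(y + √(2 + y))
T(-178) - 1/((-O)) = 1/(-178 + √(2 - 178)) - 1/((-1*(-69))) = 1/(-178 + √(-176)) - 1/69 = 1/(-178 + 4*I*√11) - 1*1/69 = 1/(-178 + 4*I*√11) - 1/69 = -1/69 + 1/(-178 + 4*I*√11)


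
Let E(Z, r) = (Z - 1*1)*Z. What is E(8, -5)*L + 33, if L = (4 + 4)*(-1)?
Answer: -415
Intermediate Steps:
L = -8 (L = 8*(-1) = -8)
E(Z, r) = Z*(-1 + Z) (E(Z, r) = (Z - 1)*Z = (-1 + Z)*Z = Z*(-1 + Z))
E(8, -5)*L + 33 = (8*(-1 + 8))*(-8) + 33 = (8*7)*(-8) + 33 = 56*(-8) + 33 = -448 + 33 = -415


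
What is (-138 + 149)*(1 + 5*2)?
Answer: 121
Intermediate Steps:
(-138 + 149)*(1 + 5*2) = 11*(1 + 10) = 11*11 = 121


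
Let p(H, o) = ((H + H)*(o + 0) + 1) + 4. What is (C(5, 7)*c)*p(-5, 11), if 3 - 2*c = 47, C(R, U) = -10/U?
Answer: -3300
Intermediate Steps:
c = -22 (c = 3/2 - ½*47 = 3/2 - 47/2 = -22)
p(H, o) = 5 + 2*H*o (p(H, o) = ((2*H)*o + 1) + 4 = (2*H*o + 1) + 4 = (1 + 2*H*o) + 4 = 5 + 2*H*o)
(C(5, 7)*c)*p(-5, 11) = (-10/7*(-22))*(5 + 2*(-5)*11) = (-10*⅐*(-22))*(5 - 110) = -10/7*(-22)*(-105) = (220/7)*(-105) = -3300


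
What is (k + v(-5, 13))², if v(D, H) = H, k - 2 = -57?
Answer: 1764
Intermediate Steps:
k = -55 (k = 2 - 57 = -55)
(k + v(-5, 13))² = (-55 + 13)² = (-42)² = 1764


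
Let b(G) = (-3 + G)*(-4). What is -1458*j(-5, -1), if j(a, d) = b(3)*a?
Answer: 0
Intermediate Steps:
b(G) = 12 - 4*G
j(a, d) = 0 (j(a, d) = (12 - 4*3)*a = (12 - 12)*a = 0*a = 0)
-1458*j(-5, -1) = -1458*0 = 0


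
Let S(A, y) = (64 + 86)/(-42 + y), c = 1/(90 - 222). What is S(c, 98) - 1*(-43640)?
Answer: 1221995/28 ≈ 43643.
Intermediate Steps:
c = -1/132 (c = 1/(-132) = -1/132 ≈ -0.0075758)
S(A, y) = 150/(-42 + y)
S(c, 98) - 1*(-43640) = 150/(-42 + 98) - 1*(-43640) = 150/56 + 43640 = 150*(1/56) + 43640 = 75/28 + 43640 = 1221995/28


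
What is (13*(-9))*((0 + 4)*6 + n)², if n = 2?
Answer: -79092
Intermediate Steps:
(13*(-9))*((0 + 4)*6 + n)² = (13*(-9))*((0 + 4)*6 + 2)² = -117*(4*6 + 2)² = -117*(24 + 2)² = -117*26² = -117*676 = -79092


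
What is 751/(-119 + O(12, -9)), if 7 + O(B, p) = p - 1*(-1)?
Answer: -751/134 ≈ -5.6045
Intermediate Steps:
O(B, p) = -6 + p (O(B, p) = -7 + (p - 1*(-1)) = -7 + (p + 1) = -7 + (1 + p) = -6 + p)
751/(-119 + O(12, -9)) = 751/(-119 + (-6 - 9)) = 751/(-119 - 15) = 751/(-134) = 751*(-1/134) = -751/134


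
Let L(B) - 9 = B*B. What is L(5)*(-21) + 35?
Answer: -679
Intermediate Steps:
L(B) = 9 + B² (L(B) = 9 + B*B = 9 + B²)
L(5)*(-21) + 35 = (9 + 5²)*(-21) + 35 = (9 + 25)*(-21) + 35 = 34*(-21) + 35 = -714 + 35 = -679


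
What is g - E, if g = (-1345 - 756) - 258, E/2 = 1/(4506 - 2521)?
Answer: -4682617/1985 ≈ -2359.0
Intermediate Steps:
E = 2/1985 (E = 2/(4506 - 2521) = 2/1985 ≈ 0.0010076)
g = -2359 (g = -2101 - 258 = -2359)
g - E = -2359 - 1*2/1985 = -2359 - 2/1985 = -4682617/1985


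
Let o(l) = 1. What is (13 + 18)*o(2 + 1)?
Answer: 31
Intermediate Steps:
(13 + 18)*o(2 + 1) = (13 + 18)*1 = 31*1 = 31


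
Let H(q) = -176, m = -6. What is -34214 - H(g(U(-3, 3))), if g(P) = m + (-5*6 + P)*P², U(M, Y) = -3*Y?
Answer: -34038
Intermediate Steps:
g(P) = -6 + P²*(-30 + P) (g(P) = -6 + (-5*6 + P)*P² = -6 + (-30 + P)*P² = -6 + P²*(-30 + P))
-34214 - H(g(U(-3, 3))) = -34214 - 1*(-176) = -34214 + 176 = -34038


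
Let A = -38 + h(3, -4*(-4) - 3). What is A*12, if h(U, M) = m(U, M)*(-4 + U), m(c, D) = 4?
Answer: -504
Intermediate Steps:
h(U, M) = -16 + 4*U (h(U, M) = 4*(-4 + U) = -16 + 4*U)
A = -42 (A = -38 + (-16 + 4*3) = -38 + (-16 + 12) = -38 - 4 = -42)
A*12 = -42*12 = -504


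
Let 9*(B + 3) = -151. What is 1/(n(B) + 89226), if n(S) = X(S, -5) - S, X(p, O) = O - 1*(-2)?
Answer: 9/803185 ≈ 1.1205e-5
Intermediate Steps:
B = -178/9 (B = -3 + (⅑)*(-151) = -3 - 151/9 = -178/9 ≈ -19.778)
X(p, O) = 2 + O (X(p, O) = O + 2 = 2 + O)
n(S) = -3 - S (n(S) = (2 - 5) - S = -3 - S)
1/(n(B) + 89226) = 1/((-3 - 1*(-178/9)) + 89226) = 1/((-3 + 178/9) + 89226) = 1/(151/9 + 89226) = 1/(803185/9) = 9/803185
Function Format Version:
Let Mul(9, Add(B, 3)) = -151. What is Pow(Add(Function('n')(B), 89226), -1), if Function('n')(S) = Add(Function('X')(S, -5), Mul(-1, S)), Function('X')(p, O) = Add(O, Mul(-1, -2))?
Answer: Rational(9, 803185) ≈ 1.1205e-5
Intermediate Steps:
B = Rational(-178, 9) (B = Add(-3, Mul(Rational(1, 9), -151)) = Add(-3, Rational(-151, 9)) = Rational(-178, 9) ≈ -19.778)
Function('X')(p, O) = Add(2, O) (Function('X')(p, O) = Add(O, 2) = Add(2, O))
Function('n')(S) = Add(-3, Mul(-1, S)) (Function('n')(S) = Add(Add(2, -5), Mul(-1, S)) = Add(-3, Mul(-1, S)))
Pow(Add(Function('n')(B), 89226), -1) = Pow(Add(Add(-3, Mul(-1, Rational(-178, 9))), 89226), -1) = Pow(Add(Add(-3, Rational(178, 9)), 89226), -1) = Pow(Add(Rational(151, 9), 89226), -1) = Pow(Rational(803185, 9), -1) = Rational(9, 803185)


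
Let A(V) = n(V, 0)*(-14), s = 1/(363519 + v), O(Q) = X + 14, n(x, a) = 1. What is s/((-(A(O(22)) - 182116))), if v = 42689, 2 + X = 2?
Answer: 1/73982663040 ≈ 1.3517e-11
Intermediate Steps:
X = 0 (X = -2 + 2 = 0)
O(Q) = 14 (O(Q) = 0 + 14 = 14)
s = 1/406208 (s = 1/(363519 + 42689) = 1/406208 ≈ 2.4618e-6)
A(V) = -14 (A(V) = 1*(-14) = -14)
s/((-(A(O(22)) - 182116))) = 1/(406208*((-(-14 - 182116)))) = 1/(406208*((-1*(-182130)))) = (1/406208)/182130 = (1/406208)*(1/182130) = 1/73982663040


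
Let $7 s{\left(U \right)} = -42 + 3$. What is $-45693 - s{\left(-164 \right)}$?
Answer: $- \frac{319812}{7} \approx -45687.0$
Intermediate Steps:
$s{\left(U \right)} = - \frac{39}{7}$ ($s{\left(U \right)} = \frac{-42 + 3}{7} = \frac{1}{7} \left(-39\right) = - \frac{39}{7}$)
$-45693 - s{\left(-164 \right)} = -45693 - - \frac{39}{7} = -45693 + \frac{39}{7} = - \frac{319812}{7}$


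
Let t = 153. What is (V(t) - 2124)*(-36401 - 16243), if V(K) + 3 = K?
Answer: 103919256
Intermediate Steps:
V(K) = -3 + K
(V(t) - 2124)*(-36401 - 16243) = ((-3 + 153) - 2124)*(-36401 - 16243) = (150 - 2124)*(-52644) = -1974*(-52644) = 103919256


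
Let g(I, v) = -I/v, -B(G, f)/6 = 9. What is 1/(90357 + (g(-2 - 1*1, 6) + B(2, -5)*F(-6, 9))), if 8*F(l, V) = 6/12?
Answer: 8/722833 ≈ 1.1068e-5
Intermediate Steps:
B(G, f) = -54 (B(G, f) = -6*9 = -54)
g(I, v) = -I/v
F(l, V) = 1/16 (F(l, V) = (6/12)/8 = (6*(1/12))/8 = (1/8)*(1/2) = 1/16)
1/(90357 + (g(-2 - 1*1, 6) + B(2, -5)*F(-6, 9))) = 1/(90357 + (-1*(-2 - 1*1)/6 - 54*1/16)) = 1/(90357 + (-1*(-2 - 1)*1/6 - 27/8)) = 1/(90357 + (-1*(-3)*1/6 - 27/8)) = 1/(90357 + (1/2 - 27/8)) = 1/(90357 - 23/8) = 1/(722833/8) = 8/722833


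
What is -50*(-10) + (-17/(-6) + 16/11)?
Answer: 33283/66 ≈ 504.29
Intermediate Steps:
-50*(-10) + (-17/(-6) + 16/11) = 500 + (-17*(-⅙) + 16*(1/11)) = 500 + (17/6 + 16/11) = 500 + 283/66 = 33283/66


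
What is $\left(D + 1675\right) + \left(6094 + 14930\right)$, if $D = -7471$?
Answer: $15228$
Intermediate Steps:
$\left(D + 1675\right) + \left(6094 + 14930\right) = \left(-7471 + 1675\right) + \left(6094 + 14930\right) = -5796 + 21024 = 15228$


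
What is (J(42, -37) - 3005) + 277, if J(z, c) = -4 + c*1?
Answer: -2769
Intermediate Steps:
J(z, c) = -4 + c
(J(42, -37) - 3005) + 277 = ((-4 - 37) - 3005) + 277 = (-41 - 3005) + 277 = -3046 + 277 = -2769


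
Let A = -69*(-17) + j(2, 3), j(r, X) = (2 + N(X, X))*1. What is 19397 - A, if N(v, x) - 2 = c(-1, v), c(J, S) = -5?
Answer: 18225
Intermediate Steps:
N(v, x) = -3 (N(v, x) = 2 - 5 = -3)
j(r, X) = -1 (j(r, X) = (2 - 3)*1 = -1*1 = -1)
A = 1172 (A = -69*(-17) - 1 = 1173 - 1 = 1172)
19397 - A = 19397 - 1*1172 = 19397 - 1172 = 18225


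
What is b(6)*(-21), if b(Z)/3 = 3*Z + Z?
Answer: -1512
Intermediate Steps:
b(Z) = 12*Z (b(Z) = 3*(3*Z + Z) = 3*(4*Z) = 12*Z)
b(6)*(-21) = (12*6)*(-21) = 72*(-21) = -1512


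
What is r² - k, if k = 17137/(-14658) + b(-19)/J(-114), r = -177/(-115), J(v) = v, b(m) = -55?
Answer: 1875718618/613864825 ≈ 3.0556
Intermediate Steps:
r = 177/115 (r = -177*(-1/115) = 177/115 ≈ 1.5391)
k = -31873/46417 (k = 17137/(-14658) - 55/(-114) = 17137*(-1/14658) - 55*(-1/114) = -17137/14658 + 55/114 = -31873/46417 ≈ -0.68667)
r² - k = (177/115)² - 1*(-31873/46417) = 31329/13225 + 31873/46417 = 1875718618/613864825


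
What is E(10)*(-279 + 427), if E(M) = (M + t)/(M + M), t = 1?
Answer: 407/5 ≈ 81.400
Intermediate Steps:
E(M) = (1 + M)/(2*M) (E(M) = (M + 1)/(M + M) = (1 + M)/((2*M)) = (1 + M)*(1/(2*M)) = (1 + M)/(2*M))
E(10)*(-279 + 427) = ((½)*(1 + 10)/10)*(-279 + 427) = ((½)*(⅒)*11)*148 = (11/20)*148 = 407/5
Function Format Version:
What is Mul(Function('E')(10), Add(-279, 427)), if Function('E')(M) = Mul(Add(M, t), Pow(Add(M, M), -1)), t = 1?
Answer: Rational(407, 5) ≈ 81.400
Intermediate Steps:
Function('E')(M) = Mul(Rational(1, 2), Pow(M, -1), Add(1, M)) (Function('E')(M) = Mul(Add(M, 1), Pow(Add(M, M), -1)) = Mul(Add(1, M), Pow(Mul(2, M), -1)) = Mul(Add(1, M), Mul(Rational(1, 2), Pow(M, -1))) = Mul(Rational(1, 2), Pow(M, -1), Add(1, M)))
Mul(Function('E')(10), Add(-279, 427)) = Mul(Mul(Rational(1, 2), Pow(10, -1), Add(1, 10)), Add(-279, 427)) = Mul(Mul(Rational(1, 2), Rational(1, 10), 11), 148) = Mul(Rational(11, 20), 148) = Rational(407, 5)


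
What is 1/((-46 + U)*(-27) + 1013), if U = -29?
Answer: 1/3038 ≈ 0.00032916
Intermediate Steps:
1/((-46 + U)*(-27) + 1013) = 1/((-46 - 29)*(-27) + 1013) = 1/(-75*(-27) + 1013) = 1/(2025 + 1013) = 1/3038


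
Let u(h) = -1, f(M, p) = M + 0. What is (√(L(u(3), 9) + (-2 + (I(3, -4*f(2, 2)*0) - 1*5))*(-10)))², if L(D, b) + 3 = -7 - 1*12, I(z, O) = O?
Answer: 48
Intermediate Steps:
f(M, p) = M
L(D, b) = -22 (L(D, b) = -3 + (-7 - 1*12) = -3 + (-7 - 12) = -3 - 19 = -22)
(√(L(u(3), 9) + (-2 + (I(3, -4*f(2, 2)*0) - 1*5))*(-10)))² = (√(-22 + (-2 + (-4*2*0 - 1*5))*(-10)))² = (√(-22 + (-2 + (-8*0 - 5))*(-10)))² = (√(-22 + (-2 + (0 - 5))*(-10)))² = (√(-22 + (-2 - 5)*(-10)))² = (√(-22 - 7*(-10)))² = (√(-22 + 70))² = (√48)² = (4*√3)² = 48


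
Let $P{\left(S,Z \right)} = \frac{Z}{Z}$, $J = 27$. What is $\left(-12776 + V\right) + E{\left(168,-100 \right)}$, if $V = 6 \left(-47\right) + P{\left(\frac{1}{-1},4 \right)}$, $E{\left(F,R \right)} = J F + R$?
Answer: $-8621$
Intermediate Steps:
$P{\left(S,Z \right)} = 1$
$E{\left(F,R \right)} = R + 27 F$ ($E{\left(F,R \right)} = 27 F + R = R + 27 F$)
$V = -281$ ($V = 6 \left(-47\right) + 1 = -282 + 1 = -281$)
$\left(-12776 + V\right) + E{\left(168,-100 \right)} = \left(-12776 - 281\right) + \left(-100 + 27 \cdot 168\right) = -13057 + \left(-100 + 4536\right) = -13057 + 4436 = -8621$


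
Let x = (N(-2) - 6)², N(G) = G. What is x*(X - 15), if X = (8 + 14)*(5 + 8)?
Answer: 17344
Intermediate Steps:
X = 286 (X = 22*13 = 286)
x = 64 (x = (-2 - 6)² = (-8)² = 64)
x*(X - 15) = 64*(286 - 15) = 64*271 = 17344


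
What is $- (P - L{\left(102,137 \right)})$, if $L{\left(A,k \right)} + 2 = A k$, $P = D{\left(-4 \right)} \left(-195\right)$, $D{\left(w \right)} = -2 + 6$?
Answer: $14752$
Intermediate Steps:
$D{\left(w \right)} = 4$
$P = -780$ ($P = 4 \left(-195\right) = -780$)
$L{\left(A,k \right)} = -2 + A k$
$- (P - L{\left(102,137 \right)}) = - (-780 - \left(-2 + 102 \cdot 137\right)) = - (-780 - \left(-2 + 13974\right)) = - (-780 - 13972) = \left(-1\right) \left(-14752\right) = 14752$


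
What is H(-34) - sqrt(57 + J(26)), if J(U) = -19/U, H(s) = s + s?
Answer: -68 - sqrt(38038)/26 ≈ -75.501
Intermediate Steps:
H(s) = 2*s
H(-34) - sqrt(57 + J(26)) = 2*(-34) - sqrt(57 - 19/26) = -68 - sqrt(57 - 19*1/26) = -68 - sqrt(57 - 19/26) = -68 - sqrt(1463/26) = -68 - sqrt(38038)/26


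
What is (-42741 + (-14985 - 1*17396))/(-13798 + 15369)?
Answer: -75122/1571 ≈ -47.818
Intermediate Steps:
(-42741 + (-14985 - 1*17396))/(-13798 + 15369) = (-42741 + (-14985 - 17396))/1571 = (-42741 - 32381)*(1/1571) = -75122*1/1571 = -75122/1571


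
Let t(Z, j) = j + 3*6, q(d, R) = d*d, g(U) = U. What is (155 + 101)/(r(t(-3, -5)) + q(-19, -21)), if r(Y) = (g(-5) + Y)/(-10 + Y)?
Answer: 768/1091 ≈ 0.70394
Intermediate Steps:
q(d, R) = d²
t(Z, j) = 18 + j (t(Z, j) = j + 18 = 18 + j)
r(Y) = (-5 + Y)/(-10 + Y)
(155 + 101)/(r(t(-3, -5)) + q(-19, -21)) = (155 + 101)/((-5 + (18 - 5))/(-10 + (18 - 5)) + (-19)²) = 256/((-5 + 13)/(-10 + 13) + 361) = 256/(8/3 + 361) = 256/(1091/3) = 256*(3/1091) = 768/1091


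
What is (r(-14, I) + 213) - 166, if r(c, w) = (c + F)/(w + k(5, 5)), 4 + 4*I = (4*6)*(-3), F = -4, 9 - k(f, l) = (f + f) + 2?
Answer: 526/11 ≈ 47.818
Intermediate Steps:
k(f, l) = 7 - 2*f (k(f, l) = 9 - ((f + f) + 2) = 9 - (2*f + 2) = 9 - (2 + 2*f) = 9 + (-2 - 2*f) = 7 - 2*f)
I = -19 (I = -1 + ((4*6)*(-3))/4 = -1 + (24*(-3))/4 = -1 + (¼)*(-72) = -1 - 18 = -19)
r(c, w) = (-4 + c)/(-3 + w) (r(c, w) = (c - 4)/(w + (7 - 2*5)) = (-4 + c)/(w + (7 - 10)) = (-4 + c)/(w - 3) = (-4 + c)/(-3 + w))
(r(-14, I) + 213) - 166 = ((-4 - 14)/(-3 - 19) + 213) - 166 = (-18/(-22) + 213) - 166 = (-1/22*(-18) + 213) - 166 = (9/11 + 213) - 166 = 2352/11 - 166 = 526/11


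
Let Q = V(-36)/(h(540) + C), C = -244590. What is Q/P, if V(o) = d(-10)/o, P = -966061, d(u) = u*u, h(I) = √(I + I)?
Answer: -203825/17338167366482466 - 5*√30/17338167366482466 ≈ -1.1757e-11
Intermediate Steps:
h(I) = √2*√I (h(I) = √(2*I) = √2*√I)
d(u) = u²
V(o) = 100/o (V(o) = (-10)²/o = 100/o)
Q = -25/(9*(-244590 + 6*√30)) (Q = (100/(-36))/(√2*√540 - 244590) = (100*(-1/36))/(√2*(6*√15) - 244590) = -25/(9*(6*√30 - 244590)) = -25/(9*(-244590 + 6*√30)) ≈ 1.1358e-5)
Q/P = (203825/17947280106 + 5*√30/17947280106)/(-966061) = (203825/17947280106 + 5*√30/17947280106)*(-1/966061) = -203825/17338167366482466 - 5*√30/17338167366482466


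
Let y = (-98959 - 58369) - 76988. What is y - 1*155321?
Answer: -389637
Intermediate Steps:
y = -234316 (y = -157328 - 76988 = -234316)
y - 1*155321 = -234316 - 1*155321 = -234316 - 155321 = -389637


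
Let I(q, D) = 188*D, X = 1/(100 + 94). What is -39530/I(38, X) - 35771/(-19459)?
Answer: -37305210858/914573 ≈ -40790.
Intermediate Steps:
X = 1/194 ≈ 0.0051546
-39530/I(38, X) - 35771/(-19459) = -39530/(188*(1/194)) - 35771/(-19459) = -39530/94/97 - 35771*(-1/19459) = -39530*97/94 + 35771/19459 = -1917205/47 + 35771/19459 = -37305210858/914573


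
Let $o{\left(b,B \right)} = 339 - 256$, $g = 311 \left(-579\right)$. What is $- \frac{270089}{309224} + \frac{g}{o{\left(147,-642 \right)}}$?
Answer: $- \frac{55704073843}{25665592} \approx -2170.4$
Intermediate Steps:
$g = -180069$
$o{\left(b,B \right)} = 83$
$- \frac{270089}{309224} + \frac{g}{o{\left(147,-642 \right)}} = - \frac{270089}{309224} - \frac{180069}{83} = - \frac{55704073843}{25665592}$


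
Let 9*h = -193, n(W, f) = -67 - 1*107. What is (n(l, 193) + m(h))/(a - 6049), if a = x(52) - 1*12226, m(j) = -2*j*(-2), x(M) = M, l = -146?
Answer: 2338/164007 ≈ 0.014255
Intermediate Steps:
n(W, f) = -174 (n(W, f) = -67 - 107 = -174)
h = -193/9 (h = (⅑)*(-193) = -193/9 ≈ -21.444)
m(j) = 4*j
a = -12174 (a = 52 - 1*12226 = 52 - 12226 = -12174)
(n(l, 193) + m(h))/(a - 6049) = (-174 + 4*(-193/9))/(-12174 - 6049) = (-174 - 772/9)/(-18223) = -2338/9*(-1/18223) = 2338/164007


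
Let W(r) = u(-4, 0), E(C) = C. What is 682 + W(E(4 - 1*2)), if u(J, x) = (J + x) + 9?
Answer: 687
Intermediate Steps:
u(J, x) = 9 + J + x
W(r) = 5 (W(r) = 9 - 4 + 0 = 5)
682 + W(E(4 - 1*2)) = 682 + 5 = 687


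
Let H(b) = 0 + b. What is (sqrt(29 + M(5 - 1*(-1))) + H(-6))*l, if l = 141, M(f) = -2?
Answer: -846 + 423*sqrt(3) ≈ -113.34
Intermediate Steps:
H(b) = b
(sqrt(29 + M(5 - 1*(-1))) + H(-6))*l = (sqrt(29 - 2) - 6)*141 = (sqrt(27) - 6)*141 = (3*sqrt(3) - 6)*141 = (-6 + 3*sqrt(3))*141 = -846 + 423*sqrt(3)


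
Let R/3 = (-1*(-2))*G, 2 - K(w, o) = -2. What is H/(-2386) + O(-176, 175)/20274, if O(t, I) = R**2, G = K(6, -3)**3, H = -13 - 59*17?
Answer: 31035700/4031147 ≈ 7.6990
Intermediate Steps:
K(w, o) = 4 (K(w, o) = 2 - 1*(-2) = 2 + 2 = 4)
H = -1016 (H = -13 - 1003 = -1016)
G = 64 (G = 4**3 = 64)
R = 384 (R = 3*(-1*(-2)*64) = 3*(2*64) = 3*128 = 384)
O(t, I) = 147456 (O(t, I) = 384**2 = 147456)
H/(-2386) + O(-176, 175)/20274 = -1016/(-2386) + 147456/20274 = -1016*(-1/2386) + 147456*(1/20274) = 508/1193 + 24576/3379 = 31035700/4031147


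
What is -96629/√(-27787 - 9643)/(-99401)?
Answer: -96629*I*√37430/3720579430 ≈ -0.0050247*I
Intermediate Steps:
-96629/√(-27787 - 9643)/(-99401) = -96629*(-I*√37430/37430)*(-1/99401) = -(-96629)*I*√37430/37430*(-1/99401) = (96629*I*√37430/37430)*(-1/99401) = -96629*I*√37430/3720579430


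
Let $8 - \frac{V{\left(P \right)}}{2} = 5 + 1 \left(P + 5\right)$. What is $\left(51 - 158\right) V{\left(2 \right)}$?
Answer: $856$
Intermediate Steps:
$V{\left(P \right)} = -4 - 2 P$ ($V{\left(P \right)} = 16 - 2 \left(5 + 1 \left(P + 5\right)\right) = 16 - 2 \left(5 + 1 \left(5 + P\right)\right) = 16 - 2 \left(5 + \left(5 + P\right)\right) = 16 - 2 \left(10 + P\right) = 16 - \left(20 + 2 P\right) = -4 - 2 P$)
$\left(51 - 158\right) V{\left(2 \right)} = \left(51 - 158\right) \left(-4 - 4\right) = - 107 \left(-4 - 4\right) = \left(-107\right) \left(-8\right) = 856$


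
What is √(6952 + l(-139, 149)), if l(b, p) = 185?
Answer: 3*√793 ≈ 84.481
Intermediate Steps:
√(6952 + l(-139, 149)) = √(6952 + 185) = √7137 = 3*√793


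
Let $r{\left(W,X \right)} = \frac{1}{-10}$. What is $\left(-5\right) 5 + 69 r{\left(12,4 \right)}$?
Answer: $- \frac{319}{10} \approx -31.9$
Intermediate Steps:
$r{\left(W,X \right)} = - \frac{1}{10}$
$\left(-5\right) 5 + 69 r{\left(12,4 \right)} = \left(-5\right) 5 + 69 \left(- \frac{1}{10}\right) = -25 - \frac{69}{10} = - \frac{319}{10}$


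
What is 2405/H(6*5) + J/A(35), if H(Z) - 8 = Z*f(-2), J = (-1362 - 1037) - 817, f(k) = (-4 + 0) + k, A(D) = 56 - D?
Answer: -201219/1204 ≈ -167.13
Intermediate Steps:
f(k) = -4 + k
J = -3216 (J = -2399 - 817 = -3216)
H(Z) = 8 - 6*Z (H(Z) = 8 + Z*(-4 - 2) = 8 + Z*(-6) = 8 - 6*Z)
2405/H(6*5) + J/A(35) = 2405/(8 - 36*5) - 3216/(56 - 1*35) = 2405/(8 - 6*30) - 3216/(56 - 35) = 2405/(8 - 180) - 3216/21 = 2405/(-172) - 3216*1/21 = 2405*(-1/172) - 1072/7 = -2405/172 - 1072/7 = -201219/1204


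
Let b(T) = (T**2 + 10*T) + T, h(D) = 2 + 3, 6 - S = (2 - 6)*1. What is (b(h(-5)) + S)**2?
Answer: 8100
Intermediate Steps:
S = 10 (S = 6 - (2 - 6) = 6 - (-4) = 6 - 1*(-4) = 6 + 4 = 10)
h(D) = 5
b(T) = T**2 + 11*T
(b(h(-5)) + S)**2 = (5*(11 + 5) + 10)**2 = (5*16 + 10)**2 = (80 + 10)**2 = 90**2 = 8100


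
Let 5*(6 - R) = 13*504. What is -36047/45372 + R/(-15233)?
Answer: -2449603571/3455758380 ≈ -0.70885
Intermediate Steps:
R = -6522/5 (R = 6 - 13*504/5 = 6 - 1/5*6552 = 6 - 6552/5 = -6522/5 ≈ -1304.4)
-36047/45372 + R/(-15233) = -36047/45372 - 6522/5/(-15233) = -36047*1/45372 - 6522/5*(-1/15233) = -36047/45372 + 6522/76165 = -2449603571/3455758380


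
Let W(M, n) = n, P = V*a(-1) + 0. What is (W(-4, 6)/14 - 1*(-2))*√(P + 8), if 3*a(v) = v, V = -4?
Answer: 34*√21/21 ≈ 7.4194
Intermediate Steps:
a(v) = v/3
P = 4/3 (P = -4*(-1)/3 + 0 = -4*(-⅓) + 0 = 4/3 + 0 = 4/3 ≈ 1.3333)
(W(-4, 6)/14 - 1*(-2))*√(P + 8) = (6/14 - 1*(-2))*√(4/3 + 8) = (6*(1/14) + 2)*√(28/3) = (3/7 + 2)*(2*√21/3) = 17*(2*√21/3)/7 = 34*√21/21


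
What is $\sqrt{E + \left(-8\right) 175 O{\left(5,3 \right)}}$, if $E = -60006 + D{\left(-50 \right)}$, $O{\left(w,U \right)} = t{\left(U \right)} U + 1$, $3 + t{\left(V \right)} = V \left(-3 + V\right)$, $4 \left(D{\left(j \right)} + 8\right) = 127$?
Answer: $\frac{9 i \sqrt{2409}}{2} \approx 220.87 i$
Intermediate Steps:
$D{\left(j \right)} = \frac{95}{4}$ ($D{\left(j \right)} = -8 + \frac{1}{4} \cdot 127 = -8 + \frac{127}{4} = \frac{95}{4}$)
$t{\left(V \right)} = -3 + V \left(-3 + V\right)$
$O{\left(w,U \right)} = 1 + U \left(-3 + U^{2} - 3 U\right)$ ($O{\left(w,U \right)} = \left(-3 + U^{2} - 3 U\right) U + 1 = U \left(-3 + U^{2} - 3 U\right) + 1 = 1 + U \left(-3 + U^{2} - 3 U\right)$)
$E = - \frac{239929}{4}$ ($E = -60006 + \frac{95}{4} = - \frac{239929}{4} \approx -59982.0$)
$\sqrt{E + \left(-8\right) 175 O{\left(5,3 \right)}} = \sqrt{- \frac{239929}{4} + \left(-8\right) 175 \left(1 - 3 \left(3 - 3^{2} + 3 \cdot 3\right)\right)} = \sqrt{- \frac{239929}{4} - 1400 \left(1 - 3 \left(3 - 9 + 9\right)\right)} = \sqrt{- \frac{239929}{4} - 1400 \left(1 - 3 \cdot 3\right)} = \sqrt{- \frac{239929}{4} - 1400 \left(1 - 9\right)} = \sqrt{- \frac{239929}{4} - -11200} = \sqrt{- \frac{239929}{4} + 11200} = \sqrt{- \frac{195129}{4}} = \frac{9 i \sqrt{2409}}{2}$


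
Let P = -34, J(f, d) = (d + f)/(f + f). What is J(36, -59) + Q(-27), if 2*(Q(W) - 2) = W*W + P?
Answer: 25141/72 ≈ 349.18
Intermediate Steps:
J(f, d) = (d + f)/(2*f) (J(f, d) = (d + f)/((2*f)) = (d + f)*(1/(2*f)) = (d + f)/(2*f))
Q(W) = -15 + W**2/2 (Q(W) = 2 + (W*W - 34)/2 = 2 + (W**2 - 34)/2 = 2 + (-34 + W**2)/2 = 2 + (-17 + W**2/2) = -15 + W**2/2)
J(36, -59) + Q(-27) = (1/2)*(-59 + 36)/36 + (-15 + (1/2)*(-27)**2) = (1/2)*(1/36)*(-23) + (-15 + (1/2)*729) = -23/72 + (-15 + 729/2) = -23/72 + 699/2 = 25141/72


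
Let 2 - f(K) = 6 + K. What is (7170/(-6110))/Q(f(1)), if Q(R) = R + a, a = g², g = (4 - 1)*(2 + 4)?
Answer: -717/194909 ≈ -0.0036786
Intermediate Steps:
g = 18 (g = 3*6 = 18)
f(K) = -4 - K (f(K) = 2 - (6 + K) = 2 + (-6 - K) = -4 - K)
a = 324 (a = 18² = 324)
Q(R) = 324 + R (Q(R) = R + 324 = 324 + R)
(7170/(-6110))/Q(f(1)) = (7170/(-6110))/(324 + (-4 - 1*1)) = (7170*(-1/6110))/(324 + (-4 - 1)) = -717/(611*(324 - 5)) = -717/611/319 = -717/611*1/319 = -717/194909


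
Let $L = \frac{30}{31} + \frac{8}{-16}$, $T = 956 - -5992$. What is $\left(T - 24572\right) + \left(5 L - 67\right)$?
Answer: $- \frac{1096697}{62} \approx -17689.0$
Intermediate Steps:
$T = 6948$ ($T = 956 + 5992 = 6948$)
$L = \frac{29}{62}$ ($L = 30 \cdot \frac{1}{31} + 8 \left(- \frac{1}{16}\right) = \frac{30}{31} - \frac{1}{2} = \frac{29}{62} \approx 0.46774$)
$\left(T - 24572\right) + \left(5 L - 67\right) = \left(6948 - 24572\right) + \left(5 \cdot \frac{29}{62} - 67\right) = -17624 + \left(\frac{145}{62} - 67\right) = -17624 - \frac{4009}{62} = - \frac{1096697}{62}$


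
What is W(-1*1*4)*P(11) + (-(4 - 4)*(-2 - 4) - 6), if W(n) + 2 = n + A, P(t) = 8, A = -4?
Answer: -86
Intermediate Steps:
W(n) = -6 + n (W(n) = -2 + (n - 4) = -2 + (-4 + n) = -6 + n)
W(-1*1*4)*P(11) + (-(4 - 4)*(-2 - 4) - 6) = (-6 - 1*1*4)*8 + (-(4 - 4)*(-2 - 4) - 6) = (-6 - 1*4)*8 + (-0*(-6) - 6) = (-6 - 4)*8 + (-1*0 - 6) = -10*8 + (0 - 6) = -80 - 6 = -86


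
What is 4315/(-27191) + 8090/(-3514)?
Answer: -117569050/47774587 ≈ -2.4609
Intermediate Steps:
4315/(-27191) + 8090/(-3514) = 4315*(-1/27191) + 8090*(-1/3514) = -4315/27191 - 4045/1757 = -117569050/47774587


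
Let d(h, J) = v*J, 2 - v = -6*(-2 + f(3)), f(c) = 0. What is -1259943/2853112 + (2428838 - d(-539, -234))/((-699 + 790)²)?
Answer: 6912636973793/23626620472 ≈ 292.58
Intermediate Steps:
v = -10 (v = 2 - (-6)*(-2 + 0) = 2 - (-6)*(-2) = 2 - 1*12 = 2 - 12 = -10)
d(h, J) = -10*J
-1259943/2853112 + (2428838 - d(-539, -234))/((-699 + 790)²) = -1259943/2853112 + (2428838 - (-10)*(-234))/((-699 + 790)²) = -1259943*1/2853112 + (2428838 - 1*2340)/(91²) = -1259943/2853112 + (2428838 - 2340)/8281 = -1259943/2853112 + 2426498*(1/8281) = -1259943/2853112 + 2426498/8281 = 6912636973793/23626620472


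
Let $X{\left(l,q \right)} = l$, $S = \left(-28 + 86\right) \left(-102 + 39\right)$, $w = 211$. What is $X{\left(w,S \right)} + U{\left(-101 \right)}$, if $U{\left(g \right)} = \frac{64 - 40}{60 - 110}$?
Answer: $\frac{5263}{25} \approx 210.52$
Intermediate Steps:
$S = -3654$ ($S = 58 \left(-63\right) = -3654$)
$U{\left(g \right)} = - \frac{12}{25}$ ($U{\left(g \right)} = \frac{24}{-50} = 24 \left(- \frac{1}{50}\right) = - \frac{12}{25}$)
$X{\left(w,S \right)} + U{\left(-101 \right)} = 211 - \frac{12}{25} = \frac{5263}{25}$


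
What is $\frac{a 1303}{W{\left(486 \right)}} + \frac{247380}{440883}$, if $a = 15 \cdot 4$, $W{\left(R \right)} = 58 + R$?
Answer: $\frac{2883567305}{19986696} \approx 144.27$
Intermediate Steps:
$a = 60$
$\frac{a 1303}{W{\left(486 \right)}} + \frac{247380}{440883} = \frac{60 \cdot 1303}{58 + 486} + \frac{247380}{440883} = \frac{78180}{544} + 247380 \cdot \frac{1}{440883} = 78180 \cdot \frac{1}{544} + \frac{82460}{146961} = \frac{19545}{136} + \frac{82460}{146961} = \frac{2883567305}{19986696}$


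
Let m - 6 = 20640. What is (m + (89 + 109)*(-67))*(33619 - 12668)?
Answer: 154618380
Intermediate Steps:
m = 20646 (m = 6 + 20640 = 20646)
(m + (89 + 109)*(-67))*(33619 - 12668) = (20646 + (89 + 109)*(-67))*(33619 - 12668) = (20646 + 198*(-67))*20951 = (20646 - 13266)*20951 = 7380*20951 = 154618380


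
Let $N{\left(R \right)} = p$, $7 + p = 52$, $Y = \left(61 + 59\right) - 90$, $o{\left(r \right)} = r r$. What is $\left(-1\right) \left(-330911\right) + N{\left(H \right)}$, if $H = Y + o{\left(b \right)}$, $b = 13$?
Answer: $330956$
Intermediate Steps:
$o{\left(r \right)} = r^{2}$
$Y = 30$ ($Y = 120 - 90 = 30$)
$H = 199$ ($H = 30 + 13^{2} = 30 + 169 = 199$)
$p = 45$ ($p = -7 + 52 = 45$)
$N{\left(R \right)} = 45$
$\left(-1\right) \left(-330911\right) + N{\left(H \right)} = \left(-1\right) \left(-330911\right) + 45 = 330911 + 45 = 330956$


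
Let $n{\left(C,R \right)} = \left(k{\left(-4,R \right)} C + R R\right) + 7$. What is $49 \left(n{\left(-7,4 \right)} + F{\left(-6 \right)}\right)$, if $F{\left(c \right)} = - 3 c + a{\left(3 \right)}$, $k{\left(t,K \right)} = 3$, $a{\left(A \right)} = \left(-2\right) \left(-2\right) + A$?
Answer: $1323$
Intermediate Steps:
$a{\left(A \right)} = 4 + A$
$n{\left(C,R \right)} = 7 + R^{2} + 3 C$ ($n{\left(C,R \right)} = \left(3 C + R R\right) + 7 = \left(3 C + R^{2}\right) + 7 = \left(R^{2} + 3 C\right) + 7 = 7 + R^{2} + 3 C$)
$F{\left(c \right)} = 7 - 3 c$ ($F{\left(c \right)} = - 3 c + \left(4 + 3\right) = - 3 c + 7 = 7 - 3 c$)
$49 \left(n{\left(-7,4 \right)} + F{\left(-6 \right)}\right) = 49 \left(\left(7 + 4^{2} + 3 \left(-7\right)\right) + \left(7 - -18\right)\right) = 49 \left(\left(7 + 16 - 21\right) + \left(7 + 18\right)\right) = 49 \left(2 + 25\right) = 49 \cdot 27 = 1323$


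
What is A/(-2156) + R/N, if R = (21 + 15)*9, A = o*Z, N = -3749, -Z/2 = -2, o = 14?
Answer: -32446/288673 ≈ -0.11240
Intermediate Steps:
Z = 4 (Z = -2*(-2) = 4)
A = 56 (A = 14*4 = 56)
R = 324 (R = 36*9 = 324)
A/(-2156) + R/N = 56/(-2156) + 324/(-3749) = 56*(-1/2156) + 324*(-1/3749) = -2/77 - 324/3749 = -32446/288673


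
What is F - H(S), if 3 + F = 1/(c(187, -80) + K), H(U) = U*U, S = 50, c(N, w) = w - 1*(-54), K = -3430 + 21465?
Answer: -45076526/18009 ≈ -2503.0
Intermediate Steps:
K = 18035
c(N, w) = 54 + w (c(N, w) = w + 54 = 54 + w)
H(U) = U**2
F = -54026/18009 (F = -3 + 1/((54 - 80) + 18035) = -3 + 1/(-26 + 18035) = -3 + 1/18009 = -54026/18009 ≈ -2.9999)
F - H(S) = -54026/18009 - 1*50**2 = -54026/18009 - 1*2500 = -54026/18009 - 2500 = -45076526/18009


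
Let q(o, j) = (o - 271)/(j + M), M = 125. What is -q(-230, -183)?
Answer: -501/58 ≈ -8.6379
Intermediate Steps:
q(o, j) = (-271 + o)/(125 + j) (q(o, j) = (o - 271)/(j + 125) = (-271 + o)/(125 + j))
-q(-230, -183) = -(-271 - 230)/(125 - 183) = -(-501)/(-58) = -(-1)*(-501)/58 = -1*501/58 = -501/58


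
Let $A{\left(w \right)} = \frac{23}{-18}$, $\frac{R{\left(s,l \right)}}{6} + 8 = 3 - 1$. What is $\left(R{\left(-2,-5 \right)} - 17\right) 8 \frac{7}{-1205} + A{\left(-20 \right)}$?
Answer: $\frac{25709}{21690} \approx 1.1853$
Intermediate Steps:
$R{\left(s,l \right)} = -36$ ($R{\left(s,l \right)} = -48 + 6 \left(3 - 1\right) = -48 + 6 \cdot 2 = -48 + 12 = -36$)
$A{\left(w \right)} = - \frac{23}{18}$ ($A{\left(w \right)} = 23 \left(- \frac{1}{18}\right) = - \frac{23}{18}$)
$\left(R{\left(-2,-5 \right)} - 17\right) 8 \frac{7}{-1205} + A{\left(-20 \right)} = \left(-36 - 17\right) 8 \frac{7}{-1205} - \frac{23}{18} = \left(-53\right) 8 \cdot 7 \left(- \frac{1}{1205}\right) - \frac{23}{18} = \left(-424\right) \left(- \frac{7}{1205}\right) - \frac{23}{18} = \frac{2968}{1205} - \frac{23}{18} = \frac{25709}{21690}$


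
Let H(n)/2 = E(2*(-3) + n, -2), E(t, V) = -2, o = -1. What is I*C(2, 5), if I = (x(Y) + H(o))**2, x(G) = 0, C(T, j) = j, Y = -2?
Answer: 80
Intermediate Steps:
H(n) = -4 (H(n) = 2*(-2) = -4)
I = 16 (I = (0 - 4)**2 = (-4)**2 = 16)
I*C(2, 5) = 16*5 = 80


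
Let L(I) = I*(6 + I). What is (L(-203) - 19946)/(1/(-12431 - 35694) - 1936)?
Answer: -964665625/93170001 ≈ -10.354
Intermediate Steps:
(L(-203) - 19946)/(1/(-12431 - 35694) - 1936) = (-203*(6 - 203) - 19946)/(1/(-12431 - 35694) - 1936) = (-203*(-197) - 19946)/(1/(-48125) - 1936) = (39991 - 19946)/(-1/48125 - 1936) = 20045/(-93170001/48125) = 20045*(-48125/93170001) = -964665625/93170001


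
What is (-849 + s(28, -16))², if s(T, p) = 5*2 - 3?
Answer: 708964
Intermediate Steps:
s(T, p) = 7 (s(T, p) = 10 - 3 = 7)
(-849 + s(28, -16))² = (-849 + 7)² = (-842)² = 708964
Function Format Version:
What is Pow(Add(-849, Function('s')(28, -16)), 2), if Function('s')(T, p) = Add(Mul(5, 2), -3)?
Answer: 708964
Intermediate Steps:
Function('s')(T, p) = 7 (Function('s')(T, p) = Add(10, -3) = 7)
Pow(Add(-849, Function('s')(28, -16)), 2) = Pow(Add(-849, 7), 2) = Pow(-842, 2) = 708964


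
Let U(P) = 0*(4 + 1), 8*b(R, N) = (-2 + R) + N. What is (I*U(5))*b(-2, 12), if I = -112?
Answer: 0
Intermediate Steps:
b(R, N) = -¼ + N/8 + R/8 (b(R, N) = ((-2 + R) + N)/8 = (-2 + N + R)/8 = -¼ + N/8 + R/8)
U(P) = 0 (U(P) = 0*5 = 0)
(I*U(5))*b(-2, 12) = (-112*0)*(-¼ + (⅛)*12 + (⅛)*(-2)) = 0*(-¼ + 3/2 - ¼) = 0*1 = 0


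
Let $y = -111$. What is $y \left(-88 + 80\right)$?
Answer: $888$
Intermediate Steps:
$y \left(-88 + 80\right) = - 111 \left(-88 + 80\right) = \left(-111\right) \left(-8\right) = 888$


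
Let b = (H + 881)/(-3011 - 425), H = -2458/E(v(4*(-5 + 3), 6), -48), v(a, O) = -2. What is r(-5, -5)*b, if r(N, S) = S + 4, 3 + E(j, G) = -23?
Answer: 6341/22334 ≈ 0.28392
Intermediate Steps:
E(j, G) = -26 (E(j, G) = -3 - 23 = -26)
H = 1229/13 (H = -2458/(-26) = -2458*(-1/26) = 1229/13 ≈ 94.538)
r(N, S) = 4 + S
b = -6341/22334 (b = (1229/13 + 881)/(-3011 - 425) = (12682/13)/(-3436) = (12682/13)*(-1/3436) = -6341/22334 ≈ -0.28392)
r(-5, -5)*b = (4 - 5)*(-6341/22334) = -1*(-6341/22334) = 6341/22334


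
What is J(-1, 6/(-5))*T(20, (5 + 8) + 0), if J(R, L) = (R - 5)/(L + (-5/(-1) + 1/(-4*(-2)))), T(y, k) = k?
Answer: -3120/157 ≈ -19.873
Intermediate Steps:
J(R, L) = (-5 + R)/(41/8 + L) (J(R, L) = (-5 + R)/(L + (-5*(-1) + 1/8)) = (-5 + R)/(L + (5 + 1*(1/8))) = (-5 + R)/(L + (5 + 1/8)) = (-5 + R)/(L + 41/8) = (-5 + R)/(41/8 + L))
J(-1, 6/(-5))*T(20, (5 + 8) + 0) = (8*(-5 - 1)/(41 + 8*(6/(-5))))*((5 + 8) + 0) = (8*(-6)/(41 + 8*(6*(-1/5))))*(13 + 0) = (8*(-6)/(41 + 8*(-6/5)))*13 = (8*(-6)/(41 - 48/5))*13 = (8*(-6)/(157/5))*13 = (8*(5/157)*(-6))*13 = -240/157*13 = -3120/157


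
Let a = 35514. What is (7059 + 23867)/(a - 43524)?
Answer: -15463/4005 ≈ -3.8609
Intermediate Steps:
(7059 + 23867)/(a - 43524) = (7059 + 23867)/(35514 - 43524) = 30926/(-8010) = 30926*(-1/8010) = -15463/4005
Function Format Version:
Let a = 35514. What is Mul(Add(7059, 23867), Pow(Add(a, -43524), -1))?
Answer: Rational(-15463, 4005) ≈ -3.8609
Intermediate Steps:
Mul(Add(7059, 23867), Pow(Add(a, -43524), -1)) = Mul(Add(7059, 23867), Pow(Add(35514, -43524), -1)) = Mul(30926, Pow(-8010, -1)) = Mul(30926, Rational(-1, 8010)) = Rational(-15463, 4005)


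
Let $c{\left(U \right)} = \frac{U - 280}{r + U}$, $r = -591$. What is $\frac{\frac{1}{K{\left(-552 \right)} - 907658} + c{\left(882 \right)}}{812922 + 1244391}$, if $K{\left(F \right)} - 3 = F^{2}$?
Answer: $\frac{362976211}{360973548822933} \approx 1.0055 \cdot 10^{-6}$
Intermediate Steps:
$K{\left(F \right)} = 3 + F^{2}$
$c{\left(U \right)} = \frac{-280 + U}{-591 + U}$ ($c{\left(U \right)} = \frac{U - 280}{-591 + U} = \frac{-280 + U}{-591 + U}$)
$\frac{\frac{1}{K{\left(-552 \right)} - 907658} + c{\left(882 \right)}}{812922 + 1244391} = \frac{\frac{1}{\left(3 + \left(-552\right)^{2}\right) - 907658} + \frac{-280 + 882}{-591 + 882}}{812922 + 1244391} = \frac{\frac{1}{\left(3 + 304704\right) - 907658} + \frac{1}{291} \cdot 602}{2057313} = \left(\frac{1}{304707 - 907658} + \frac{1}{291} \cdot 602\right) \frac{1}{2057313} = \left(\frac{1}{-602951} + \frac{602}{291}\right) \frac{1}{2057313} = \left(- \frac{1}{602951} + \frac{602}{291}\right) \frac{1}{2057313} = \frac{362976211}{175458741} \cdot \frac{1}{2057313} = \frac{362976211}{360973548822933}$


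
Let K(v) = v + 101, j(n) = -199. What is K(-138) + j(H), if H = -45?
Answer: -236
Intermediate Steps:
K(v) = 101 + v
K(-138) + j(H) = (101 - 138) - 199 = -37 - 199 = -236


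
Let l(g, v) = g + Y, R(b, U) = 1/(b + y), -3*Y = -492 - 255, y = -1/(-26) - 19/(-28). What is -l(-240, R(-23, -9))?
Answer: -9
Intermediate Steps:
y = 261/364 (y = -1*(-1/26) - 19*(-1/28) = 1/26 + 19/28 = 261/364 ≈ 0.71703)
Y = 249 (Y = -(-492 - 255)/3 = -1/3*(-747) = 249)
R(b, U) = 1/(261/364 + b) (R(b, U) = 1/(b + 261/364) = 1/(261/364 + b))
l(g, v) = 249 + g (l(g, v) = g + 249 = 249 + g)
-l(-240, R(-23, -9)) = -(249 - 240) = -1*9 = -9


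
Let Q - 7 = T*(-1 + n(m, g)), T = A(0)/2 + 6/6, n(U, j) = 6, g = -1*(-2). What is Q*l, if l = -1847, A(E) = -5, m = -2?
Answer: 1847/2 ≈ 923.50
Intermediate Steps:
g = 2
T = -3/2 (T = -5/2 + 6/6 = -5*1/2 + 6*(1/6) = -5/2 + 1 = -3/2 ≈ -1.5000)
Q = -1/2 (Q = 7 - 3*(-1 + 6)/2 = 7 - 3/2*5 = 7 - 15/2 = -1/2 ≈ -0.50000)
Q*l = -1/2*(-1847) = 1847/2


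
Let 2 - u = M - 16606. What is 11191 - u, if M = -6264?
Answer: -11681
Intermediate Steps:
u = 22872 (u = 2 - (-6264 - 16606) = 2 - 1*(-22870) = 2 + 22870 = 22872)
11191 - u = 11191 - 1*22872 = 11191 - 22872 = -11681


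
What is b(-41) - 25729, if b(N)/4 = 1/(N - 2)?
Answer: -1106351/43 ≈ -25729.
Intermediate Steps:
b(N) = 4/(-2 + N) (b(N) = 4/(N - 2) = 4/(-2 + N))
b(-41) - 25729 = 4/(-2 - 41) - 25729 = 4/(-43) - 25729 = 4*(-1/43) - 25729 = -4/43 - 25729 = -1106351/43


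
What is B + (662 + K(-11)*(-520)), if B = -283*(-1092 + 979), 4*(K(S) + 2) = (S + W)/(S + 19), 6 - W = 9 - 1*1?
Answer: 135569/4 ≈ 33892.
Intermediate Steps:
W = -2 (W = 6 - (9 - 1*1) = 6 - (9 - 1) = 6 - 1*8 = 6 - 8 = -2)
K(S) = -2 + (-2 + S)/(4*(19 + S)) (K(S) = -2 + ((S - 2)/(S + 19))/4 = -2 + ((-2 + S)/(19 + S))/4 = -2 + (-2 + S)/(4*(19 + S)))
B = 31979 (B = -283*(-113) = 31979)
B + (662 + K(-11)*(-520)) = 31979 + (662 + (7*(-22 - 1*(-11))/(4*(19 - 11)))*(-520)) = 31979 + (662 + ((7/4)*(-22 + 11)/8)*(-520)) = 31979 + (662 + ((7/4)*(⅛)*(-11))*(-520)) = 31979 + (662 - 77/32*(-520)) = 31979 + (662 + 5005/4) = 31979 + 7653/4 = 135569/4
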